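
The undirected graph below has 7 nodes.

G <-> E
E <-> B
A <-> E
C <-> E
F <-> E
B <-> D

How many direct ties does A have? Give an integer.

1

A is directly tied to E. That is 1 neighbor, so the degree of A is 1.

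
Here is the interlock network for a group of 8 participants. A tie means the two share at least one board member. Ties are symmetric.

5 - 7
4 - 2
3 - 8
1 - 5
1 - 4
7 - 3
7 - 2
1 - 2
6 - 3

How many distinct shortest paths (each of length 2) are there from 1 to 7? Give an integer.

2

The shortest distance is 2. The length-2 paths are: 1–5–7; 1–2–7.
That gives 2 distinct shortest paths.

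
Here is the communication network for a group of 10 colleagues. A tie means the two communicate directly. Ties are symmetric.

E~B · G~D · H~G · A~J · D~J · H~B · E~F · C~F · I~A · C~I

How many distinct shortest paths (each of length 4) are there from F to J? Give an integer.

1

The shortest distance is 4, and the only length-4 path is F–C–I–A–J. So there is exactly 1 shortest path.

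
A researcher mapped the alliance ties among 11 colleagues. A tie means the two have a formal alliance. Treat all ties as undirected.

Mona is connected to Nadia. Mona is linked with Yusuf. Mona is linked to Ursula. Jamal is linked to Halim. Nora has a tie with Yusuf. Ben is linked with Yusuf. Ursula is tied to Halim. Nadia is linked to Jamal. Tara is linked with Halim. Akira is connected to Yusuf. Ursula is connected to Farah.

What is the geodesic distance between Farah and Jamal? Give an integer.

3

One shortest route is Farah – Ursula – Halim – Jamal, which uses 3 edges, and at distance 2 from Farah we only reach {Halim, Mona}, which does not include Jamal. So d(Farah,Jamal) = 3.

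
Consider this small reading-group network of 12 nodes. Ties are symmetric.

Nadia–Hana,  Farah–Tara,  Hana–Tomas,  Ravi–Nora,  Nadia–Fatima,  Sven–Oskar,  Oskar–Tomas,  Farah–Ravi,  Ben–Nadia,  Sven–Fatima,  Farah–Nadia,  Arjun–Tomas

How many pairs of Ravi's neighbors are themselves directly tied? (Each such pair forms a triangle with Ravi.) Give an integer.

Ravi's neighbors are Farah and Nora, but none of them are tied to each other, so no triangle contains Ravi.

0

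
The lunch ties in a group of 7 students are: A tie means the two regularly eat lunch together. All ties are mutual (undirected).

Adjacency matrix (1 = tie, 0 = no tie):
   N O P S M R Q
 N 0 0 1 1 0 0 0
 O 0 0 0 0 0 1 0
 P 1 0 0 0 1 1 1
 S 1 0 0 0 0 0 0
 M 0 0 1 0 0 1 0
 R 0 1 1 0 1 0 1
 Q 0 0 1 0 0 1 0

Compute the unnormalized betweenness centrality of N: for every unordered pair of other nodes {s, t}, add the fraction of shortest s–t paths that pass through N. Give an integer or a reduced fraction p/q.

Pairs whose geodesics pass through N — O–S: 1; P–S: 1; S–M: 1; S–R: 1; S–Q: 1.
All other pairs contribute 0.
Summing the contributions gives betweenness(N) = 5.

5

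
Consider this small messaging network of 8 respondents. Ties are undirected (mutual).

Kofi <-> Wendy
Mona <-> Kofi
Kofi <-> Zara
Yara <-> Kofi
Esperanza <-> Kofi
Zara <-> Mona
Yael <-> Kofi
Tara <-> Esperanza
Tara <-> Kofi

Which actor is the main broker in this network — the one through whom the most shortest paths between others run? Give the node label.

Kofi

Unnormalized betweenness of each node: Esperanza:0, Kofi:19, Mona:0, Tara:0, Wendy:0, Yael:0, Yara:0, Zara:0.
Kofi has the largest value, 19, making it the main broker — the node through which the most shortest paths run.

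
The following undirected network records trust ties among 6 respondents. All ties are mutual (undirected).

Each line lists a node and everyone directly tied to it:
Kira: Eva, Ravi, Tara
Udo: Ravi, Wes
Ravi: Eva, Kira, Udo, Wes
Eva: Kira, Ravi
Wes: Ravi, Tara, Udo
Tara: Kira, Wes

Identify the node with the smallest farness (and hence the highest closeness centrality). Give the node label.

Ravi

Farness (sum of distances to all others) for each node — Eva:8, Kira:7, Ravi:6, Tara:8, Udo:8, Wes:7.
The smallest farness is 6, for Ravi, so Ravi has the highest closeness.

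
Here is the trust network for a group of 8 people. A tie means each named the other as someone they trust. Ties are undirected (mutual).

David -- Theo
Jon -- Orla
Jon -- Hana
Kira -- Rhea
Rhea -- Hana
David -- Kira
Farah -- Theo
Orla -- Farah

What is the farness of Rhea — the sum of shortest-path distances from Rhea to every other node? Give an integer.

Distances from Rhea: David:2, Farah:4, Hana:1, Jon:2, Kira:1, Orla:3, Theo:3.
Sum = 2 + 4 + 1 + 2 + 1 + 3 + 3 = 16.

16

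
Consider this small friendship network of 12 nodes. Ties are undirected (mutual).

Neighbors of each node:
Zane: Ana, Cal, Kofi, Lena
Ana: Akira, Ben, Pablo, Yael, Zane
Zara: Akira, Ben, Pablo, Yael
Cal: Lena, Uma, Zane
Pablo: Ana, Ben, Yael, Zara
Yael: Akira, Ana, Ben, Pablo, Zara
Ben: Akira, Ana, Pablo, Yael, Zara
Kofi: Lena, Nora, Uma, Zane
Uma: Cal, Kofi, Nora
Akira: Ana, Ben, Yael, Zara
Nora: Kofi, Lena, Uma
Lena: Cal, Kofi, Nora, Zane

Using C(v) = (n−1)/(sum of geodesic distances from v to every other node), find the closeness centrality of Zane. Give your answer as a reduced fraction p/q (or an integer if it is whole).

11/19

Distances from Zane: Akira:2, Ana:1, Ben:2, Cal:1, Kofi:1, Lena:1, Nora:2, Pablo:2, Uma:2, Yael:2, Zara:3. Sum = 19.
n = 12, so closeness = 11/19.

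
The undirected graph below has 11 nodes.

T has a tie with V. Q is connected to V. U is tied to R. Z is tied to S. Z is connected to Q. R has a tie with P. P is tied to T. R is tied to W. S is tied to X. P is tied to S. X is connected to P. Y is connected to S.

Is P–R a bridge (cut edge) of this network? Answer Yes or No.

Yes

Without the P–R edge there is no alternate route between P and R, so the network disconnects. It is a bridge.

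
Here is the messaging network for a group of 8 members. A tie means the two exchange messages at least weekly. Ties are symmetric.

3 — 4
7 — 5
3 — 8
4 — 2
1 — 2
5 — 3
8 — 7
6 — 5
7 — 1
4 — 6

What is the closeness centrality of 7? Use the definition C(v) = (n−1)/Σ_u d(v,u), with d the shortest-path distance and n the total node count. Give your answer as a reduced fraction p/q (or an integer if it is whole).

Distances from 7: 1:1, 2:2, 3:2, 4:3, 5:1, 6:2, 8:1. Sum = 12.
n = 8, so closeness = 7/12.

7/12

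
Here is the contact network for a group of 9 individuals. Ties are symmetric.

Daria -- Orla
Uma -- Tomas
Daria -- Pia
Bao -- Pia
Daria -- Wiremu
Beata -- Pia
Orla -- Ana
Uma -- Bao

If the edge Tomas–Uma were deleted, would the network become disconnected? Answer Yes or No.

Without the Tomas–Uma edge there is no alternate route between Tomas and Uma, so the network disconnects. It is a bridge.

Yes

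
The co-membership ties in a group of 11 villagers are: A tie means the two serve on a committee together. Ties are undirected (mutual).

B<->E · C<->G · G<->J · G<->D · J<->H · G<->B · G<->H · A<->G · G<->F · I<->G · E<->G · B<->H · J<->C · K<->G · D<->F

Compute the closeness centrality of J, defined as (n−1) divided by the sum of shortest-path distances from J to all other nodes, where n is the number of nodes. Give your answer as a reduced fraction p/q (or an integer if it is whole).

Distances from J: A:2, B:2, C:1, D:2, E:2, F:2, G:1, H:1, I:2, K:2. Sum = 17.
n = 11, so closeness = 10/17.

10/17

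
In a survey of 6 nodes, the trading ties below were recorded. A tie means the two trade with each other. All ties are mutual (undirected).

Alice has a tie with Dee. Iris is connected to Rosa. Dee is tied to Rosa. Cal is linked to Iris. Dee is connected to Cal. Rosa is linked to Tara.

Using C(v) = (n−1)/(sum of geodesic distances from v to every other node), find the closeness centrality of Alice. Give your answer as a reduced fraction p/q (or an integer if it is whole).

5/11

Distances from Alice: Cal:2, Dee:1, Iris:3, Rosa:2, Tara:3. Sum = 11.
n = 6, so closeness = 5/11.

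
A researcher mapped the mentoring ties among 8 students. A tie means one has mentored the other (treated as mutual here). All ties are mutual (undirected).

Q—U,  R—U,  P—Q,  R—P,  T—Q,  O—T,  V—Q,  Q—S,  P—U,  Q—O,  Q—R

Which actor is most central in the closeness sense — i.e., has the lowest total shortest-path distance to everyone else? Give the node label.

Q

Farness (sum of distances to all others) for each node — O:12, P:11, Q:7, R:11, S:13, T:12, U:11, V:13.
The smallest farness is 7, for Q, so Q has the highest closeness.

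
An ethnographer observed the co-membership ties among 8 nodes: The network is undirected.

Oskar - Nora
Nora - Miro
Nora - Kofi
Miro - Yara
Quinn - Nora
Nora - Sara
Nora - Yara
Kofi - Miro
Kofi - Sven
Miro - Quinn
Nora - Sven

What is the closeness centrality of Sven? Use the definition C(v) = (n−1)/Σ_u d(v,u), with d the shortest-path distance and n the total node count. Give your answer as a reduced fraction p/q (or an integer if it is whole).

Distances from Sven: Kofi:1, Miro:2, Nora:1, Oskar:2, Quinn:2, Sara:2, Yara:2. Sum = 12.
n = 8, so closeness = 7/12.

7/12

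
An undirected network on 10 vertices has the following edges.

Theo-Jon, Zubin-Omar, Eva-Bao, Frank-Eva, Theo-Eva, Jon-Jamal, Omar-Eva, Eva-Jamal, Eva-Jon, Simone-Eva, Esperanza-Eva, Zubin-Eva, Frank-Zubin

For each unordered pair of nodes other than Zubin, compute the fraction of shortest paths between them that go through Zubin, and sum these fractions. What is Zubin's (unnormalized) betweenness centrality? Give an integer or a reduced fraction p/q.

Pairs whose geodesics pass through Zubin — Omar–Frank: 1/2.
All other pairs contribute 0.
Summing the contributions gives betweenness(Zubin) = 1/2.

1/2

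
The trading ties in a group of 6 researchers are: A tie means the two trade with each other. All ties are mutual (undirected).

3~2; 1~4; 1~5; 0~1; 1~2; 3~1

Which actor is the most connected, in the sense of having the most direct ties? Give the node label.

1

Degrees — 0:1, 1:5, 2:2, 3:2, 4:1, 5:1.
The maximum is 5, attained only by 1.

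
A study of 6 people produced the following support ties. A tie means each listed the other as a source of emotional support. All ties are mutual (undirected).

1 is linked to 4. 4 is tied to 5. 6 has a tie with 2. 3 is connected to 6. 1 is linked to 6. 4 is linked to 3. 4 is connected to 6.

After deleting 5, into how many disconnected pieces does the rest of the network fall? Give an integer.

1

5's neighbors (4) remain reachable from one another through other ties, so the rest of the network stays in one piece.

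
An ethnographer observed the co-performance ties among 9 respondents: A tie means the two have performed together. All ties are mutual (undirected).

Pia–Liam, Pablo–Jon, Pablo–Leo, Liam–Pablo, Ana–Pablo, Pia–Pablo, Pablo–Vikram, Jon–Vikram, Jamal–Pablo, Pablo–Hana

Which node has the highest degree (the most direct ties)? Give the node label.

Degrees — Ana:1, Hana:1, Jamal:1, Jon:2, Leo:1, Liam:2, Pablo:8, Pia:2, Vikram:2.
The maximum is 8, attained only by Pablo.

Pablo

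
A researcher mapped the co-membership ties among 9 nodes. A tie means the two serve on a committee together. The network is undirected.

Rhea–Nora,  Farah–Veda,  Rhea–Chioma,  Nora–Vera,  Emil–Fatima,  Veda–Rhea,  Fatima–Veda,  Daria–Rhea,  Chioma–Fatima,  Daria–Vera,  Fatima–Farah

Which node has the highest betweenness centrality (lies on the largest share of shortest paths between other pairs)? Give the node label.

Rhea

Unnormalized betweenness of each node: Chioma:4, Daria:3, Emil:0, Farah:0, Fatima:17/2, Nora:3, Rhea:16, Veda:8, Vera:1/2.
Rhea has the largest value, 16, making it the main broker — the node through which the most shortest paths run.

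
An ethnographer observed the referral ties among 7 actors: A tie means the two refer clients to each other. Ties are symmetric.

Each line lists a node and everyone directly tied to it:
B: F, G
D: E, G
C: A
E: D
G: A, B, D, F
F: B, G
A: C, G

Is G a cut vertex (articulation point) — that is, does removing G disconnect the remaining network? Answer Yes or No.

Yes

Removing G leaves {D and E} with no path to {A and C}, so the network splits into 3 components. G is a cut vertex.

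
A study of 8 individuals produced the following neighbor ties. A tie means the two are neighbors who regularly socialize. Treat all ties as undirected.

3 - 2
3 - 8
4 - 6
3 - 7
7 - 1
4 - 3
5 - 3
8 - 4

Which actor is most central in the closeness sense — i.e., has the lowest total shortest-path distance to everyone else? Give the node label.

3

Farness (sum of distances to all others) for each node — 1:19, 2:15, 3:9, 4:12, 5:15, 6:18, 7:13, 8:13.
The smallest farness is 9, for 3, so 3 has the highest closeness.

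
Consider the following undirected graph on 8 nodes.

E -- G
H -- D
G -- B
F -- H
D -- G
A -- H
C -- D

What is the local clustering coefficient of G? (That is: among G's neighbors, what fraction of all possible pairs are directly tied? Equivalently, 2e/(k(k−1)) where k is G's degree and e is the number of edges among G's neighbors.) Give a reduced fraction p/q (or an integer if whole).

G's neighbors: B, D, and E (k = 3).
Possible neighbor pairs: C(3,2) = 3. Edges among them: none → e = 0.
Clustering(G) = 0/3 = 0.

0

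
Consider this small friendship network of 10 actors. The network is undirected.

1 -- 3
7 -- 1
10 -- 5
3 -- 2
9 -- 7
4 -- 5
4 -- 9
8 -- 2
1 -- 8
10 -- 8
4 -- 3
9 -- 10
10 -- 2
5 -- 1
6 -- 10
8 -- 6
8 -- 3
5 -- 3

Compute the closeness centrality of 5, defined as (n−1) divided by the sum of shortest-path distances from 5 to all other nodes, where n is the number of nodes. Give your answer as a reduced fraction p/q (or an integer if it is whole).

Distances from 5: 1:1, 2:2, 3:1, 4:1, 6:2, 7:2, 8:2, 9:2, 10:1. Sum = 14.
n = 10, so closeness = 9/14.

9/14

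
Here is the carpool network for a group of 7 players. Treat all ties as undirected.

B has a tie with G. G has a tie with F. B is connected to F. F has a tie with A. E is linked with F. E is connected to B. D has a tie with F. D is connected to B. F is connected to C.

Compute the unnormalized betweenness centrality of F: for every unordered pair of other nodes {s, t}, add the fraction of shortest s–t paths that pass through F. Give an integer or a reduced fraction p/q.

Pairs whose geodesics pass through F — D–G: 1/2; D–C: 1; D–E: 1/2; D–A: 1; G–C: 1; G–E: 1/2; G–A: 1; C–E: 1; C–B: 1; C–A: 1; E–A: 1; B–A: 1.
All other pairs contribute 0.
Summing the contributions gives betweenness(F) = 21/2.

21/2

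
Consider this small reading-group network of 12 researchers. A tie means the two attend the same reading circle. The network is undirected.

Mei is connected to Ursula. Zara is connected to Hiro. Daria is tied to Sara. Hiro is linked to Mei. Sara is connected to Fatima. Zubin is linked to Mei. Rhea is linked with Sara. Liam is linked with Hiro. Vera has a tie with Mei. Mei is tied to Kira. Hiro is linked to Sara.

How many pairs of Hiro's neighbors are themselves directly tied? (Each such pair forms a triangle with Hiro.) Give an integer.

0

Hiro's neighbors are Liam, Mei, Sara, and Zara, but none of them are tied to each other, so no triangle contains Hiro.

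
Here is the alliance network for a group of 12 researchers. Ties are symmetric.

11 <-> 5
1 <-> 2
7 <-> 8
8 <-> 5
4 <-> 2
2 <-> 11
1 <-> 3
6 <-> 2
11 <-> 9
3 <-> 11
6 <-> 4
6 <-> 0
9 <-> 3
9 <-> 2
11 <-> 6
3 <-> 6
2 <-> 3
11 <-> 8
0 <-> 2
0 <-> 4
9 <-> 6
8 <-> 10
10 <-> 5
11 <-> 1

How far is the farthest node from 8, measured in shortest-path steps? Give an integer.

3

Distances from 8: 0:3, 1:2, 2:2, 3:2, 4:3, 5:1, 6:2, 7:1, 9:2, 10:1, 11:1.
The largest is 3 (to 4 and 0), so the eccentricity of 8 is 3.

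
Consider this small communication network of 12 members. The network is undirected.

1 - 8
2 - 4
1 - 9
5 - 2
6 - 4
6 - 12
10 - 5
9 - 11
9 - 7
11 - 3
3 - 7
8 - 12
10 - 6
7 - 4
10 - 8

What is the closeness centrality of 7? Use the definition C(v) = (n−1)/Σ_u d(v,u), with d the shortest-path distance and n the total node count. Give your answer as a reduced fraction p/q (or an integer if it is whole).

Distances from 7: 1:2, 2:2, 3:1, 4:1, 5:3, 6:2, 8:3, 9:1, 10:3, 11:2, 12:3. Sum = 23.
n = 12, so closeness = 11/23.

11/23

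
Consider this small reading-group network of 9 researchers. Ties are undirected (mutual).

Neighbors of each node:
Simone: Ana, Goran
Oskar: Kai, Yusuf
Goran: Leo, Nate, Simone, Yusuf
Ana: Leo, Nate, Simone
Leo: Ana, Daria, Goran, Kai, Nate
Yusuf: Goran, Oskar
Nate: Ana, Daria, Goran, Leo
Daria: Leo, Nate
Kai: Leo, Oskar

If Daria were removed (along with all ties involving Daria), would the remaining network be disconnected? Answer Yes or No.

No

Even without Daria, every remaining node can still reach every other (the residual graph is connected), so Daria is not a cut vertex.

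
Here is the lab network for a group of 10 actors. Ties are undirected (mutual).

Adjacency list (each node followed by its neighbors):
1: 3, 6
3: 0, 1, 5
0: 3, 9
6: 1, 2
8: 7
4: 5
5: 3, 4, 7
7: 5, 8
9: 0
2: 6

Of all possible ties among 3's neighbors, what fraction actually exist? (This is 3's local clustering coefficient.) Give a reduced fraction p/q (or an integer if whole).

3's neighbors: 0, 1, and 5 (k = 3).
Possible neighbor pairs: C(3,2) = 3. Edges among them: none → e = 0.
Clustering(3) = 0/3 = 0.

0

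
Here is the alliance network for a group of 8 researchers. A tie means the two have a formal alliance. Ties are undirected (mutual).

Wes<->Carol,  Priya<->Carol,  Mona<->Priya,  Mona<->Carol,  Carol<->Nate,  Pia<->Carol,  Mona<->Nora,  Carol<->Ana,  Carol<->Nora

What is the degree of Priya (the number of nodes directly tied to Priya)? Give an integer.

2

Priya is directly tied to Carol and Mona. That is 2 neighbors, so the degree of Priya is 2.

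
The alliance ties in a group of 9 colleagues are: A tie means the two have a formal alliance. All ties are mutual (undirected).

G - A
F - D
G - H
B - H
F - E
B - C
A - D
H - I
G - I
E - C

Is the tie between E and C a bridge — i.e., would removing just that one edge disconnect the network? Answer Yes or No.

No

Even without that edge, E still reaches C via E – F – D – A – G – H – B – C, so the network stays connected. Not a bridge.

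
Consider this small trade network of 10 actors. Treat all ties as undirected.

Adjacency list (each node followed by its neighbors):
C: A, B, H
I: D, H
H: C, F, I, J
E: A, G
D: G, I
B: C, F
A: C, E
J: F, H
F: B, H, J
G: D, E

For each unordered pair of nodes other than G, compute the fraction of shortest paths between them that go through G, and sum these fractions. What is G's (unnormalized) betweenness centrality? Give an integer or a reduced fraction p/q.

Pairs whose geodesics pass through G — A–D: 1; E–D: 1; E–I: 1.
All other pairs contribute 0.
Summing the contributions gives betweenness(G) = 3.

3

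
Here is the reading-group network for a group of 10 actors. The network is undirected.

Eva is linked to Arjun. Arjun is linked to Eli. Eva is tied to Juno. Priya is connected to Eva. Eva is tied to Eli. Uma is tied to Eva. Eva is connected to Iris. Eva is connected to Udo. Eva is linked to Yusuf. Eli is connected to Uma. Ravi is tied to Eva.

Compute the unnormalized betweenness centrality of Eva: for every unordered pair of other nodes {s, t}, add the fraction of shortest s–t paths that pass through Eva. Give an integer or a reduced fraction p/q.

Pairs whose geodesics pass through Eva — Priya–Udo: 1; Priya–Uma: 1; Priya–Ravi: 1; Priya–Yusuf: 1; Priya–Iris: 1; Priya–Juno: 1; Priya–Eli: 1; Priya–Arjun: 1; Udo–Uma: 1; Udo–Ravi: 1; Udo–Yusuf: 1; Udo–Iris: 1; Udo–Juno: 1; Udo–Eli: 1 … (+20 more pairs).
All other pairs contribute 0.
Summing the contributions gives betweenness(Eva) = 67/2.

67/2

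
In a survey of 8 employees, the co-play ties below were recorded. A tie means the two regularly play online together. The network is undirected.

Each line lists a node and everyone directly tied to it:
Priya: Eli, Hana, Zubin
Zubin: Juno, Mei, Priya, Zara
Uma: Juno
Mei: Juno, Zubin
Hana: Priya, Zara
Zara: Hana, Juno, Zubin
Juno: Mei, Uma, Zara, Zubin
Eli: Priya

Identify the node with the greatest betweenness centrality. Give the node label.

Zubin

Unnormalized betweenness of each node: Eli:0, Hana:1, Juno:41/6, Mei:0, Priya:41/6, Uma:0, Zara:19/6, Zubin:49/6.
Zubin has the largest value, 49/6, making it the main broker — the node through which the most shortest paths run.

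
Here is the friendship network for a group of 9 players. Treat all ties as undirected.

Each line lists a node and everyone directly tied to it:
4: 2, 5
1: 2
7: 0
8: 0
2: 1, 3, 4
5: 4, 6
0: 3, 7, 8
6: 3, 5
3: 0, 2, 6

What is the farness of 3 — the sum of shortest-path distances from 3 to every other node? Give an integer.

Distances from 3: 0:1, 1:2, 2:1, 4:2, 5:2, 6:1, 7:2, 8:2.
Sum = 1 + 2 + 1 + 2 + 2 + 1 + 2 + 2 = 13.

13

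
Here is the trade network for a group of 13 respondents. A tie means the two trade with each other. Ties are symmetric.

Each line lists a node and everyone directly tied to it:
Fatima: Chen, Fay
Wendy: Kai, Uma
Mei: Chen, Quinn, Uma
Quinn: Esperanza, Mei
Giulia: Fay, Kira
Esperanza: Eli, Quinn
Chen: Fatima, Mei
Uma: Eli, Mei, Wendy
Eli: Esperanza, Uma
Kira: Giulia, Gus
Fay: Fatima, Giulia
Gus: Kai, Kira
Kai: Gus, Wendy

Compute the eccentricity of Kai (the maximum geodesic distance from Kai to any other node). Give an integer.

Distances from Kai: Chen:4, Eli:3, Esperanza:4, Fatima:5, Fay:4, Giulia:3, Gus:1, Kira:2, Mei:3, Quinn:4, Uma:2, Wendy:1.
The largest is 5 (to Fatima), so the eccentricity of Kai is 5.

5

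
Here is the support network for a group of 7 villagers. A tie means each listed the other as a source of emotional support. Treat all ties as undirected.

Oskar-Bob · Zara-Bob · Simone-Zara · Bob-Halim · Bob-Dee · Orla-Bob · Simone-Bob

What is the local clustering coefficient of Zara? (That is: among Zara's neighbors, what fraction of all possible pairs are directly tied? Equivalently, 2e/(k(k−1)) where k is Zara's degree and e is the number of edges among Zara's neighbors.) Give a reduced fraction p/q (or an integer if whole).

Zara's neighbors: Bob and Simone (k = 2).
Possible neighbor pairs: C(2,2) = 1. Edges among them: Bob–Simone → e = 1.
Clustering(Zara) = 1/1.

1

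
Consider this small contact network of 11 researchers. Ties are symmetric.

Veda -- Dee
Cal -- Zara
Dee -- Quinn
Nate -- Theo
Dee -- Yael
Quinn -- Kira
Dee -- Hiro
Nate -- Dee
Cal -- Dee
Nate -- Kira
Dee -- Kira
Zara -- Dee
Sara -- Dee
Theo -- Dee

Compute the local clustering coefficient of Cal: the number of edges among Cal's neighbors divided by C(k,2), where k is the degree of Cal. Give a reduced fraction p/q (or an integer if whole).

Cal's neighbors: Dee and Zara (k = 2).
Possible neighbor pairs: C(2,2) = 1. Edges among them: Dee–Zara → e = 1.
Clustering(Cal) = 1/1.

1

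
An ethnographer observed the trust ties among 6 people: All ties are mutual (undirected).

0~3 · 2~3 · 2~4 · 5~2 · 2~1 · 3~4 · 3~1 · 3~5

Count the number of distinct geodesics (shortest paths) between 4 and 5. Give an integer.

2

The shortest distance is 2. The length-2 paths are: 4–3–5; 4–2–5.
That gives 2 distinct shortest paths.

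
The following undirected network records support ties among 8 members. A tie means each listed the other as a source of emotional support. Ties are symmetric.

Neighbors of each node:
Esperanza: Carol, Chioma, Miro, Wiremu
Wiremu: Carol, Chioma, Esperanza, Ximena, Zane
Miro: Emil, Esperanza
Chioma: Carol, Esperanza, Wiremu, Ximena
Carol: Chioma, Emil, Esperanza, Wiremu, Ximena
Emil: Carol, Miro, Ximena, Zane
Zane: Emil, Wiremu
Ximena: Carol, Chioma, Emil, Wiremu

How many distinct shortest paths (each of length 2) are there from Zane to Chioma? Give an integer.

1

The shortest distance is 2, and the only length-2 path is Zane–Wiremu–Chioma. So there is exactly 1 shortest path.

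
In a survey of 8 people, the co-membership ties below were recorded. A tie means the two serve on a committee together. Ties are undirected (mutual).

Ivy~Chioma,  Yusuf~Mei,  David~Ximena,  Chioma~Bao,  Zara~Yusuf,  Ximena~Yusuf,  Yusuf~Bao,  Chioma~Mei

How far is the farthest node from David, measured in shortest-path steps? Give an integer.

Distances from David: Bao:3, Chioma:4, Ivy:5, Mei:3, Ximena:1, Yusuf:2, Zara:3.
The largest is 5 (to Ivy), so the eccentricity of David is 5.

5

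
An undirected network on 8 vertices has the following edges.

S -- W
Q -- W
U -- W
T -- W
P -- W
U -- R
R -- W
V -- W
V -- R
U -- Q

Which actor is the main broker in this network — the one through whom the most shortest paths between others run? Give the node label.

W

Unnormalized betweenness of each node: P:0, Q:0, R:1/2, S:0, T:0, U:1/2, V:0, W:17.
W has the largest value, 17, making it the main broker — the node through which the most shortest paths run.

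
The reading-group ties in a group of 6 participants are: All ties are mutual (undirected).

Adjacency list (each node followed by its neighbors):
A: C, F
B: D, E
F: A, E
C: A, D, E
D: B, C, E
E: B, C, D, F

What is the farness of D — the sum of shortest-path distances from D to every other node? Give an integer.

7

Distances from D: A:2, B:1, C:1, E:1, F:2.
Sum = 2 + 1 + 1 + 1 + 2 = 7.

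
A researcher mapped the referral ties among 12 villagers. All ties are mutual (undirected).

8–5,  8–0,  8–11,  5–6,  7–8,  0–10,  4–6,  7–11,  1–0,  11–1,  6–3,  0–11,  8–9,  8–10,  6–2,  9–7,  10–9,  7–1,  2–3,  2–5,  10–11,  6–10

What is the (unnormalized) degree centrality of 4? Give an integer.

4 is directly tied to 6. That is 1 neighbor, so the degree of 4 is 1.

1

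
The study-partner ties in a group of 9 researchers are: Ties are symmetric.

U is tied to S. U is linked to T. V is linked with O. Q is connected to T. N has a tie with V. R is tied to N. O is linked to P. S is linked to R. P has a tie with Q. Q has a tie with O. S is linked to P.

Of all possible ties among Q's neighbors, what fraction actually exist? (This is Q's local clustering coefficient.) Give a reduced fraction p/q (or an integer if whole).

Q's neighbors: O, P, and T (k = 3).
Possible neighbor pairs: C(3,2) = 3. Edges among them: O–P → e = 1.
Clustering(Q) = 1/3.

1/3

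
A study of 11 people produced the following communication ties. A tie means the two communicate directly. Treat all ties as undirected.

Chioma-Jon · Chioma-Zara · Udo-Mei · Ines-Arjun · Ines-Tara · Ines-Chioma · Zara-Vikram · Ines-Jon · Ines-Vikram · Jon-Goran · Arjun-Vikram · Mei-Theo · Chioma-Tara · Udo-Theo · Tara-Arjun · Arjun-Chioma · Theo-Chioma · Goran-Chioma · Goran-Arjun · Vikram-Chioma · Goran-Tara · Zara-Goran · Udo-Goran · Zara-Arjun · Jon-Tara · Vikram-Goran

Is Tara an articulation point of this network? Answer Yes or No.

No

Even without Tara, every remaining node can still reach every other (the residual graph is connected), so Tara is not a cut vertex.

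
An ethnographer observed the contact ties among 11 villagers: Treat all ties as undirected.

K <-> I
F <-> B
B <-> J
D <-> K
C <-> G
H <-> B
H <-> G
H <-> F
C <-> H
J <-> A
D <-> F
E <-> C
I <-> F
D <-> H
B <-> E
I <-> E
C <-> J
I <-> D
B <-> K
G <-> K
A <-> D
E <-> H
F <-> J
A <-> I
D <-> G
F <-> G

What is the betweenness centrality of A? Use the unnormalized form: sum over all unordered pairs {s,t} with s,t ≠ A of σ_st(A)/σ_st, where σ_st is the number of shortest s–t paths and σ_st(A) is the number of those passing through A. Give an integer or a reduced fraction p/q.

Pairs whose geodesics pass through A — D–J: 1/2; I–J: 1/2.
All other pairs contribute 0.
Summing the contributions gives betweenness(A) = 1.

1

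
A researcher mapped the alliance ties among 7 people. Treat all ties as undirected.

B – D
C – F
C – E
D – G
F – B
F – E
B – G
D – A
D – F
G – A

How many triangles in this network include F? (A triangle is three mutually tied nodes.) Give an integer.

F's neighbors: B, C, D, and E.
Neighbor pairs that are themselves tied: F–B–D; F–C–E. Each forms one triangle with F, for 2 in total.

2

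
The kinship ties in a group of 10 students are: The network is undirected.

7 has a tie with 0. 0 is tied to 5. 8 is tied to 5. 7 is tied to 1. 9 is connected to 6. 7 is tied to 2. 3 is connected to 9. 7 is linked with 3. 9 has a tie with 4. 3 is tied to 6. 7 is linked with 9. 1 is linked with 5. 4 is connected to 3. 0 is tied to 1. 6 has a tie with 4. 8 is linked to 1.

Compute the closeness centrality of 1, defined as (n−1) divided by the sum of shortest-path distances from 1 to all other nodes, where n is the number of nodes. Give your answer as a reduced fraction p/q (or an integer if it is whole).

Distances from 1: 0:1, 2:2, 3:2, 4:3, 5:1, 6:3, 7:1, 8:1, 9:2. Sum = 16.
n = 10, so closeness = 9/16.

9/16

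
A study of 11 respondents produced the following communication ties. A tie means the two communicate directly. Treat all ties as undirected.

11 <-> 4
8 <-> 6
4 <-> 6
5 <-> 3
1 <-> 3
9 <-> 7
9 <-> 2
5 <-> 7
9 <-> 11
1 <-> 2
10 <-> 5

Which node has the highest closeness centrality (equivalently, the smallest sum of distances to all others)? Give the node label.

Farness (sum of distances to all others) for each node — 1:30, 2:27, 3:33, 4:30, 5:28, 6:37, 7:25, 8:46, 9:22, 10:37, 11:25.
The smallest farness is 22, for 9, so 9 has the highest closeness.

9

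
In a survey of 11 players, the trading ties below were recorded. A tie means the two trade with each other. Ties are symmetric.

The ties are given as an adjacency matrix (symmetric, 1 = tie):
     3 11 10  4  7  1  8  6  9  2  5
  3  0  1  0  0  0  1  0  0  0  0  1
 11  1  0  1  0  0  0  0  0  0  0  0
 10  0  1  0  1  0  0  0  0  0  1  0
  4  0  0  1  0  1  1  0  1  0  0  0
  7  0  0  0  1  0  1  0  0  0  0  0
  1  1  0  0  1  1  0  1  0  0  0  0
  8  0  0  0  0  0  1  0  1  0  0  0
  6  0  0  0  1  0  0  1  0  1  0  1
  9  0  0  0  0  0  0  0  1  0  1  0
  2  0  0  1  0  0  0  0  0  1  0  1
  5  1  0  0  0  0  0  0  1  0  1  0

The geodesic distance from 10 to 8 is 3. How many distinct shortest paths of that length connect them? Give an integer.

2

The shortest distance is 3. The length-3 paths are: 10–4–1–8; 10–4–6–8.
That gives 2 distinct shortest paths.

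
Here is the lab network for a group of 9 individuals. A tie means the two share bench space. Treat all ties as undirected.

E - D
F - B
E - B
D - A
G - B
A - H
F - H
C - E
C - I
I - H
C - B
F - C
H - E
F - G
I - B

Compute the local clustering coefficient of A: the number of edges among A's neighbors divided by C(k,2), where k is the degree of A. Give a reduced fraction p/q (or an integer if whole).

A's neighbors: D and H (k = 2).
Possible neighbor pairs: C(2,2) = 1. Edges among them: none → e = 0.
Clustering(A) = 0/1.

0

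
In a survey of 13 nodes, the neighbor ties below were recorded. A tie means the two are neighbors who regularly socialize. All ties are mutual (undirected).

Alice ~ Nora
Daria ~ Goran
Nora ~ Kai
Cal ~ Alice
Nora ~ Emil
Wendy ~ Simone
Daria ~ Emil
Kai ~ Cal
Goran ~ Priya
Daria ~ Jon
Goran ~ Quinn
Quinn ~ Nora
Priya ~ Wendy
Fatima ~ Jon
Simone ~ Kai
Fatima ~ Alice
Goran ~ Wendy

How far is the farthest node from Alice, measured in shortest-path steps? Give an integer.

Distances from Alice: Cal:1, Daria:3, Emil:2, Fatima:1, Goran:3, Jon:2, Kai:2, Nora:1, Priya:4, Quinn:2, Simone:3, Wendy:4.
The largest is 4 (to Wendy and Priya), so the eccentricity of Alice is 4.

4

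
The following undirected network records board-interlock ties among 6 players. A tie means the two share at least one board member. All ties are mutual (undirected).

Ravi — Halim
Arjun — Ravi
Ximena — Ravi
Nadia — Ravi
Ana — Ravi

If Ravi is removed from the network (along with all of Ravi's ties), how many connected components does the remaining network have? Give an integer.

Without Ravi, the remaining ties split the others into: {Arjun}; {Ximena}; {Nadia}; {Ana}; {Halim}.
That's 5 separate components.

5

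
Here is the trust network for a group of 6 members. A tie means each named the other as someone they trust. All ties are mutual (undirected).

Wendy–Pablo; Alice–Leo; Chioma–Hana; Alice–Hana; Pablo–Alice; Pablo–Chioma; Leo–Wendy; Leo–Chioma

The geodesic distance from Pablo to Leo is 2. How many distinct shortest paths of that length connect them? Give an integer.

The shortest distance is 2. The length-2 paths are: Pablo–Chioma–Leo; Pablo–Wendy–Leo; Pablo–Alice–Leo.
That gives 3 distinct shortest paths.

3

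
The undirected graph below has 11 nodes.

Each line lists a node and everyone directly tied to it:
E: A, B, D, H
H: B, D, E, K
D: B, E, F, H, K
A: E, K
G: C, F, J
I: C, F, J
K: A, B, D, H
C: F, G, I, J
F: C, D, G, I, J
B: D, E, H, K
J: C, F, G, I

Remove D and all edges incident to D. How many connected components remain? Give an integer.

Without D, the remaining ties split the others into: {A, B, E, H, K}; {C, F, G, I, J}.
That's 2 separate components.

2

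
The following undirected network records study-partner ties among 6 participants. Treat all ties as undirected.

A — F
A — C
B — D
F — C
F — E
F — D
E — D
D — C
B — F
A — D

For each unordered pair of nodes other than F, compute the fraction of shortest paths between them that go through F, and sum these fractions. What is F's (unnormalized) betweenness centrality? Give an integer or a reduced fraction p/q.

Pairs whose geodesics pass through F — A–B: 1/2; A–E: 1/2; B–E: 1/2; B–C: 1/2; E–C: 1/2.
All other pairs contribute 0.
Summing the contributions gives betweenness(F) = 5/2.

5/2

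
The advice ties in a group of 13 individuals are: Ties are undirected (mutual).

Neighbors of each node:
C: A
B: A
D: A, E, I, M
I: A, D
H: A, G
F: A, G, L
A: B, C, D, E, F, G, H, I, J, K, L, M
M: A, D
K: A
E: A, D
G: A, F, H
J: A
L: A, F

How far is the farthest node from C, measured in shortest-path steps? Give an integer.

2

Distances from C: A:1, B:2, D:2, E:2, F:2, G:2, H:2, I:2, J:2, K:2, L:2, M:2.
The largest is 2 (to B, M, I, L, K, E, J, H, D, F, and G), so the eccentricity of C is 2.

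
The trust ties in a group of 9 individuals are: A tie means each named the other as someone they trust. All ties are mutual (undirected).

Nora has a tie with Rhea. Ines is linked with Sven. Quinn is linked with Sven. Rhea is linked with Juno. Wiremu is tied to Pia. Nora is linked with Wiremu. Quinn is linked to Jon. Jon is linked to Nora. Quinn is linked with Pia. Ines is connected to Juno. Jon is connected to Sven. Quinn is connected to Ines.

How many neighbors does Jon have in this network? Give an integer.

3

Jon is directly tied to Nora, Quinn, and Sven. That is 3 neighbors, so the degree of Jon is 3.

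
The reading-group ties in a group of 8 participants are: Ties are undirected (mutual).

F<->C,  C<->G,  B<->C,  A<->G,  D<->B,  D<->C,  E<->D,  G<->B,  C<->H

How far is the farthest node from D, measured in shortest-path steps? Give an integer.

Distances from D: A:3, B:1, C:1, E:1, F:2, G:2, H:2.
The largest is 3 (to A), so the eccentricity of D is 3.

3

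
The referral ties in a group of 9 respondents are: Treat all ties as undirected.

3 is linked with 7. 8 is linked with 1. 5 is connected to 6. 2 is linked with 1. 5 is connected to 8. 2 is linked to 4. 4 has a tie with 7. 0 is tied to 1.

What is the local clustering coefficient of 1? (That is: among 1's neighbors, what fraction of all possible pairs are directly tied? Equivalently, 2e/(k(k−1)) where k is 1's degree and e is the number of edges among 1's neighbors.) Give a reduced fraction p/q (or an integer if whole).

1's neighbors: 0, 2, and 8 (k = 3).
Possible neighbor pairs: C(3,2) = 3. Edges among them: none → e = 0.
Clustering(1) = 0/3 = 0.

0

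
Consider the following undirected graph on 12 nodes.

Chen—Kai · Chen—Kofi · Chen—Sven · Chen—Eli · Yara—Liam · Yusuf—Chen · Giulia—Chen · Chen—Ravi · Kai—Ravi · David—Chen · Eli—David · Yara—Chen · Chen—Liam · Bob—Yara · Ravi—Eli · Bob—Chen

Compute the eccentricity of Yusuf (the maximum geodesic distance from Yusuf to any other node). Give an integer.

Distances from Yusuf: Bob:2, Chen:1, David:2, Eli:2, Giulia:2, Kai:2, Kofi:2, Liam:2, Ravi:2, Sven:2, Yara:2.
The largest is 2 (to Kofi, David, Kai, Eli, Yara, Sven, Liam, Giulia, Bob, and Ravi), so the eccentricity of Yusuf is 2.

2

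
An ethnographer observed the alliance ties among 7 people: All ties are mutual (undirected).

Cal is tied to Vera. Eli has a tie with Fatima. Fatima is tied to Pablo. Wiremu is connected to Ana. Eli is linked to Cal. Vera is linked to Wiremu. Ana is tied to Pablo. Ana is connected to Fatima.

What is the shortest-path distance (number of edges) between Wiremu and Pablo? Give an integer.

One shortest route is Wiremu – Ana – Pablo, which uses 2 edges, and Wiremu and Pablo are not directly tied, so nothing shorter exists. So d(Wiremu,Pablo) = 2.

2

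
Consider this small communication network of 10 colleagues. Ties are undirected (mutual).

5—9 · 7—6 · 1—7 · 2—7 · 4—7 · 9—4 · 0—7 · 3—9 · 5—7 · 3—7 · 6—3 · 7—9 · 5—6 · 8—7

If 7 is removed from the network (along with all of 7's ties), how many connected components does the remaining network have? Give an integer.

Without 7, the remaining ties split the others into: {3, 4, 5, 6, 9}; {0}; {2}; {1}; {8}.
That's 5 separate components.

5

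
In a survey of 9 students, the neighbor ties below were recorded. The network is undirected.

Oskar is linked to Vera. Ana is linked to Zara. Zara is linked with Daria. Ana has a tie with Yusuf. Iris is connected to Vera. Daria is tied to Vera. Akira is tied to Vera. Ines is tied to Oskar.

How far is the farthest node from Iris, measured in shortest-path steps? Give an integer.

Distances from Iris: Akira:2, Ana:4, Daria:2, Ines:3, Oskar:2, Vera:1, Yusuf:5, Zara:3.
The largest is 5 (to Yusuf), so the eccentricity of Iris is 5.

5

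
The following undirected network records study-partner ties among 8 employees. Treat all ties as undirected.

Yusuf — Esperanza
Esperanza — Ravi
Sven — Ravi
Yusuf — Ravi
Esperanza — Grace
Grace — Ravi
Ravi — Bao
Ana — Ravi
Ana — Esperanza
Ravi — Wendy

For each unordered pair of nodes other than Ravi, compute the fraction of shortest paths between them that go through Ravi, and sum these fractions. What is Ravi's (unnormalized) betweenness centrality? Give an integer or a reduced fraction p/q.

Pairs whose geodesics pass through Ravi — Wendy–Ana: 1; Wendy–Yusuf: 1; Wendy–Bao: 1; Wendy–Grace: 1; Wendy–Esperanza: 1; Wendy–Sven: 1; Ana–Yusuf: 1/2; Ana–Bao: 1; Ana–Grace: 1/2; Ana–Sven: 1; Yusuf–Bao: 1; Yusuf–Grace: 1/2; Yusuf–Sven: 1; Bao–Grace: 1 … (+4 more pairs).
All other pairs contribute 0.
Summing the contributions gives betweenness(Ravi) = 33/2.

33/2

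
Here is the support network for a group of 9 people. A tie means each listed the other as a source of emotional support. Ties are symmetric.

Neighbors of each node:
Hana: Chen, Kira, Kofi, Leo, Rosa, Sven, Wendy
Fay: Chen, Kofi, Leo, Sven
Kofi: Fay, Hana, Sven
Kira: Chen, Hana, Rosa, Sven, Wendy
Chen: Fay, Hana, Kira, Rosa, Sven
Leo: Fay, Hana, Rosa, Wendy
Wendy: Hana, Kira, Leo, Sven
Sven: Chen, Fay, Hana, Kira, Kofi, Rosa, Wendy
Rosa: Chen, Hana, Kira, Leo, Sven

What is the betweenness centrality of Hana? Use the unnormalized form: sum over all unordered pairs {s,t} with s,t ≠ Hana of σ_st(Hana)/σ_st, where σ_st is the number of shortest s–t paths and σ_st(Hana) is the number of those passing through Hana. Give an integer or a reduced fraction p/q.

Pairs whose geodesics pass through Hana — Sven–Leo: 1/4; Rosa–Wendy: 1/4; Rosa–Kofi: 1/2; Leo–Chen: 1/3; Leo–Kofi: 1/2; Leo–Kira: 1/3; Chen–Wendy: 1/3; Chen–Kofi: 1/3; Wendy–Kofi: 1/2; Kofi–Kira: 1/2.
All other pairs contribute 0.
Summing the contributions gives betweenness(Hana) = 23/6.

23/6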